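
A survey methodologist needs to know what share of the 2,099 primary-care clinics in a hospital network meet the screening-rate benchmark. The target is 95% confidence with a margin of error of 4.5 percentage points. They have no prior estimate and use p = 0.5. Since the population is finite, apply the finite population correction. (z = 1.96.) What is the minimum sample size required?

388

Unadjusted: n₀ = 1.96² × 0.50 × 0.50 / 0.045² ≈ 474.27, so n₀ = 475.
Finite population correction with N = 2,099: n = n₀ / (1 + (n₀−1)/N) = 475 / (1 + 474/2099) = 475 / 1.2258 ≈ 387.50.
Rounding up, n = 388.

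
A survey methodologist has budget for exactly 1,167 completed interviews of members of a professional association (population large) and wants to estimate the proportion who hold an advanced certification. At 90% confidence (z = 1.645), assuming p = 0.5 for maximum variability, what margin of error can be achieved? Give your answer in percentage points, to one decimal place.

2.4

SE(p̂) = √[p(1−p)/n] = √[0.2500/1167] = 0.01464.
E = z × SE = 1.645 × 0.01464 = 0.02408, or 2.4 percentage points.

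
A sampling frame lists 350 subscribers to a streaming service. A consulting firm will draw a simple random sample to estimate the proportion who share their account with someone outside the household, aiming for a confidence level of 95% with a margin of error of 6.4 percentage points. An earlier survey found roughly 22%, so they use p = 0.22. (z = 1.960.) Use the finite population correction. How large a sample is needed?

111

Unadjusted: n₀ = 1.960² × 0.22 × 0.78 / 0.064² ≈ 160.94, so n₀ = 161.
Finite population correction with N = 350: n = n₀ / (1 + (n₀−1)/N) = 161 / (1 + 160/350) = 161 / 1.4571 ≈ 110.49.
Rounding up, n = 111.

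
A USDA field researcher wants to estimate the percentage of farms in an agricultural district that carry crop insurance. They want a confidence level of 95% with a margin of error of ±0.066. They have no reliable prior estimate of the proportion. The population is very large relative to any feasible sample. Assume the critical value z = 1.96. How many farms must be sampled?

With no prior estimate, use p = 0.5, giving p(1−p) = 0.25.
n = z²·p(1−p)/E² = 1.96² × 0.2500 / 0.066² = 3.8416 × 0.2500 / 0.004356 ≈ 220.48.
Rounding up gives n = 221.

221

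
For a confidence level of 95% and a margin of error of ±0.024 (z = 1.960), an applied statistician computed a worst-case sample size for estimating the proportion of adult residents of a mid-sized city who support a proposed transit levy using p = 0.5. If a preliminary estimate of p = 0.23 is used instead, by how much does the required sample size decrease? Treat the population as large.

486

Conservative (p = 0.5): n = 1.960² × 0.25 / 0.024² ≈ 1667.36 → 1668.
Using p = 0.23: p(1−p) = 0.1771, so n = 1.960² × 0.1771 / 0.024² ≈ 1181.16 → 1182.
Reduction: 1668 − 1182 = 486.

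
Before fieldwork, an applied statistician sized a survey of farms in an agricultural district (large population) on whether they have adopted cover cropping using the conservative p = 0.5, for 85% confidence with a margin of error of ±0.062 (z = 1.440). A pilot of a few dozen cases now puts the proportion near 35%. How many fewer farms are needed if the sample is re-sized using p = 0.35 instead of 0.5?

12

Conservative (p = 0.5): n = 1.440² × 0.25 / 0.062² ≈ 134.86 → 135.
Using p = 0.35: p(1−p) = 0.2275, so n = 1.440² × 0.2275 / 0.062² ≈ 122.72 → 123.
Reduction: 135 − 123 = 12.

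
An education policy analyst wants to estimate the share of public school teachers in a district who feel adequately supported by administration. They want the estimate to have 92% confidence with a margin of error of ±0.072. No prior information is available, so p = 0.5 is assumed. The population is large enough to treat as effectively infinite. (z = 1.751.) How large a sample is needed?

With p = 0.5, p(1−p) = 0.25.
n = z²·p(1−p)/E² = 1.751² × 0.2500 / 0.072² = 3.0660 × 0.2500 / 0.005184 ≈ 147.86.
Rounding up gives n = 148.

148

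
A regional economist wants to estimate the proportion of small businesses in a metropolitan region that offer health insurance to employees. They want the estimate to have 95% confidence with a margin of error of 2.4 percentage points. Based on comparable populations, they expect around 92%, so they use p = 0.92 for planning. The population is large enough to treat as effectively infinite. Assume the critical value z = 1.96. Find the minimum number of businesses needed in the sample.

491

With p = 0.92, p(1−p) = 0.0736.
n = z²·p(1−p)/E² = 1.96² × 0.0736 / 0.024² = 3.8416 × 0.0736 / 0.000576 ≈ 490.87.
Rounding up gives n = 491.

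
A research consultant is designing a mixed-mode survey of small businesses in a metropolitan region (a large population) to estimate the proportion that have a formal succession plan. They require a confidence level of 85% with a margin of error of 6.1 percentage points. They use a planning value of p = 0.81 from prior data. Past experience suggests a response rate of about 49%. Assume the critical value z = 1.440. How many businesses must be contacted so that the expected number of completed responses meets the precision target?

Completed interviews needed: n₀ = 1.440² × 0.1539 / 0.061² ≈ 85.76 → 86.
At a 49% response rate, contacts needed = 86 / 0.49 ≈ 175.51 → 176.

176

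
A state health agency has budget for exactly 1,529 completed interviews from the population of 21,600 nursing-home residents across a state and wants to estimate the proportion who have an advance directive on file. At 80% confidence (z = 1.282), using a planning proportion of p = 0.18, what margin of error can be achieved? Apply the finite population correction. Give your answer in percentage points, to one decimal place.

Finite-population factor: (N−n)/(N−1) = (21600−1529)/(21600−1) = 0.9293.
SE(p̂) = √[p(1−p)/n · (N−n)/(N−1)] = √[0.1476/1529 × 0.9293] = 0.00947.
E = z × SE = 1.282 × 0.00947 = 0.01214 ≈ 1.2 percentage points.

1.2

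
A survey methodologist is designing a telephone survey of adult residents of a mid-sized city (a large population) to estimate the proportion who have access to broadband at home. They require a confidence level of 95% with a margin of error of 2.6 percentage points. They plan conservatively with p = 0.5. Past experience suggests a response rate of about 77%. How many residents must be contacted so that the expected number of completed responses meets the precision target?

1846

For 95% confidence, z = 1.960.
Completed interviews needed: n₀ = 1.960² × 0.2500 / 0.026² ≈ 1420.71 → 1421.
At a 77% response rate, contacts needed = 1421 / 0.77 ≈ 1845.45 → 1846.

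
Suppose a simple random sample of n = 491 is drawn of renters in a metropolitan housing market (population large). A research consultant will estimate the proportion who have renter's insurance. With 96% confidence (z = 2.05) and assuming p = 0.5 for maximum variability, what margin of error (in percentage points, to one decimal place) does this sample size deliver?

4.6

SE(p̂) = √[p(1−p)/n] = √[0.2500/491] = 0.02256.
E = z × SE = 2.05 × 0.02256 = 0.04626, or 4.6 percentage points.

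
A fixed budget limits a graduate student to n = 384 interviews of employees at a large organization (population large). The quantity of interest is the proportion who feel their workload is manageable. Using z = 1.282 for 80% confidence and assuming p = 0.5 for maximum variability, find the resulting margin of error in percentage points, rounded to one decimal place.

SE(p̂) = √[p(1−p)/n] = √[0.2500/384] = 0.02552.
E = z × SE = 1.282 × 0.02552 = 0.03271, or 3.3 percentage points.

3.3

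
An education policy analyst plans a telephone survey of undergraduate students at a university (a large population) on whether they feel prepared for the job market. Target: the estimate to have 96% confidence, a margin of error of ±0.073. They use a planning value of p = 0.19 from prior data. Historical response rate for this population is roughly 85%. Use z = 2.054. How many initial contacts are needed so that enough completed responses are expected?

144

Completed interviews needed: n₀ = 2.054² × 0.1539 / 0.073² ≈ 121.84 → 122.
At an 85% response rate, contacts needed = 122 / 0.85 ≈ 143.53 → 144.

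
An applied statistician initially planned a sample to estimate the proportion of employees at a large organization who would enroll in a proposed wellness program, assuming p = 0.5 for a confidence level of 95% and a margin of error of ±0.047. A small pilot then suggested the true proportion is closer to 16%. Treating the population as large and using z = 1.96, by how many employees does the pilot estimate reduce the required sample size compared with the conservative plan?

Conservative (p = 0.5): n = 1.96² × 0.25 / 0.047² ≈ 434.77 → 435.
Using p = 0.16: p(1−p) = 0.1344, so n = 1.96² × 0.1344 / 0.047² ≈ 233.73 → 234.
Reduction: 435 − 234 = 201.

201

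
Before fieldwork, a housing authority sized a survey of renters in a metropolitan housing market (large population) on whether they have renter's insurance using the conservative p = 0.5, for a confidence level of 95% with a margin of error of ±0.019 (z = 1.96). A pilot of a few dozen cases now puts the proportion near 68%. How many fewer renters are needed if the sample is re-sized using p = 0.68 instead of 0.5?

Conservative (p = 0.5): n = 1.96² × 0.25 / 0.019² ≈ 2660.39 → 2661.
Using p = 0.68: p(1−p) = 0.2176, so n = 1.96² × 0.2176 / 0.019² ≈ 2315.60 → 2316.
Reduction: 2661 − 2316 = 345.

345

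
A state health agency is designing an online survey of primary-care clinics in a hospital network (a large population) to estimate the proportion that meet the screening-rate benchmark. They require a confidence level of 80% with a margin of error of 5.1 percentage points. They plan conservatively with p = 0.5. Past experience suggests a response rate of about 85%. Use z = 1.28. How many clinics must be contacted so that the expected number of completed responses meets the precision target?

Completed interviews needed: n₀ = 1.28² × 0.2500 / 0.051² ≈ 157.48 → 158.
At an 85% response rate, contacts needed = 158 / 0.85 ≈ 185.88 → 186.

186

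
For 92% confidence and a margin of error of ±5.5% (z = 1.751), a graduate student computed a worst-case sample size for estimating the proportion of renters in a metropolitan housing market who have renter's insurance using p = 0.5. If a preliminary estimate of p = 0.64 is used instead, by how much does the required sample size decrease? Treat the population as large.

20

Conservative (p = 0.5): n = 1.751² × 0.25 / 0.055² ≈ 253.39 → 254.
Using p = 0.64: p(1−p) = 0.2304, so n = 1.751² × 0.2304 / 0.055² ≈ 233.52 → 234.
Reduction: 254 − 234 = 20.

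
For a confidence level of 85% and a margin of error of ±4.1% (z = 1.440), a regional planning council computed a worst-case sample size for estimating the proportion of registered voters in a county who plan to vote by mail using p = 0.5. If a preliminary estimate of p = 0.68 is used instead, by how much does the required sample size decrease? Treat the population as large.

40

Conservative (p = 0.5): n = 1.440² × 0.25 / 0.041² ≈ 308.39 → 309.
Using p = 0.68: p(1−p) = 0.2176, so n = 1.440² × 0.2176 / 0.041² ≈ 268.42 → 269.
Reduction: 309 − 269 = 40.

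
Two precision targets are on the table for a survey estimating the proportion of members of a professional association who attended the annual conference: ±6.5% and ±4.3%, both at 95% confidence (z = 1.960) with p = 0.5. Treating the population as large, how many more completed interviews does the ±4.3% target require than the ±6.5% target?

292

At ±6.5%: n = 1.960² × 0.2500 / 0.065² ≈ 227.31 → 228.
At ±4.3%: n = 1.960² × 0.2500 / 0.043² ≈ 519.42 → 520.
Additional respondents: 520 − 228 = 292.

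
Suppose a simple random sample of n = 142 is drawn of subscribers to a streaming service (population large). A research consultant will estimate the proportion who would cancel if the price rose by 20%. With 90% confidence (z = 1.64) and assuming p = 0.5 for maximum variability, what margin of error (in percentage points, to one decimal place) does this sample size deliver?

SE(p̂) = √[p(1−p)/n] = √[0.2500/142] = 0.04196.
E = z × SE = 1.64 × 0.04196 = 0.06881, or 6.9 percentage points.

6.9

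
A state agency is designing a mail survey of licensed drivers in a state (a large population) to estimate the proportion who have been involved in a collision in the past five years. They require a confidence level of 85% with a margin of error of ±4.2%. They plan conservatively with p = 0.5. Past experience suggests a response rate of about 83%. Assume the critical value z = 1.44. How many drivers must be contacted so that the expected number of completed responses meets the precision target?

355

Completed interviews needed: n₀ = 1.44² × 0.2500 / 0.042² ≈ 293.88 → 294.
At an 83% response rate, contacts needed = 294 / 0.83 ≈ 354.22 → 355.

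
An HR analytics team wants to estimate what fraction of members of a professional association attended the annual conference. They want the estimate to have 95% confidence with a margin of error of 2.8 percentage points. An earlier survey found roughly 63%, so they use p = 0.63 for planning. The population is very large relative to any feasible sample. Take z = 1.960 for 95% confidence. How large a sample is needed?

With p = 0.63, p(1−p) = 0.2331.
n = z²·p(1−p)/E² = 1.960² × 0.2331 / 0.028² = 3.8416 × 0.2331 / 0.000784 ≈ 1142.19.
Rounding up gives n = 1143.

1143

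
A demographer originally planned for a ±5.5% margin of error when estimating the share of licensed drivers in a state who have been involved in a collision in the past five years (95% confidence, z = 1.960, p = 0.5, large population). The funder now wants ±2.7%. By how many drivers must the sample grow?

1000

At ±5.5%: n = 1.960² × 0.2500 / 0.055² ≈ 317.49 → 318.
At ±2.7%: n = 1.960² × 0.2500 / 0.027² ≈ 1317.42 → 1318.
Additional respondents: 1318 − 318 = 1000.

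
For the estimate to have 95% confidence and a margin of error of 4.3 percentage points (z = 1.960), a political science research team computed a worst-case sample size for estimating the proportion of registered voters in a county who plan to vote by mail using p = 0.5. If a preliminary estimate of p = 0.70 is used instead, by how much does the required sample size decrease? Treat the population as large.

Conservative (p = 0.5): n = 1.960² × 0.25 / 0.043² ≈ 519.42 → 520.
Using p = 0.70: p(1−p) = 0.2100, so n = 1.960² × 0.2100 / 0.043² ≈ 436.31 → 437.
Reduction: 520 − 437 = 83.

83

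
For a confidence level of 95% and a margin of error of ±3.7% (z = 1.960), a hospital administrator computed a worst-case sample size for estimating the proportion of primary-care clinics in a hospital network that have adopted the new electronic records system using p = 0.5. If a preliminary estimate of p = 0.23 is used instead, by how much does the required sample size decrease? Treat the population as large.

Conservative (p = 0.5): n = 1.960² × 0.25 / 0.037² ≈ 701.53 → 702.
Using p = 0.23: p(1−p) = 0.1771, so n = 1.960² × 0.1771 / 0.037² ≈ 496.97 → 497.
Reduction: 702 − 497 = 205.

205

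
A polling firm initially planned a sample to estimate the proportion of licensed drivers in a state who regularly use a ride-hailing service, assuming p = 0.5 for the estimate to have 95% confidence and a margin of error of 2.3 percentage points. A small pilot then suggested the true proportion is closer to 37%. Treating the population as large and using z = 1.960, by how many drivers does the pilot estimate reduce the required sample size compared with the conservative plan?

123

Conservative (p = 0.5): n = 1.960² × 0.25 / 0.023² ≈ 1815.50 → 1816.
Using p = 0.37: p(1−p) = 0.2331, so n = 1.960² × 0.2331 / 0.023² ≈ 1692.77 → 1693.
Reduction: 1816 − 1693 = 123.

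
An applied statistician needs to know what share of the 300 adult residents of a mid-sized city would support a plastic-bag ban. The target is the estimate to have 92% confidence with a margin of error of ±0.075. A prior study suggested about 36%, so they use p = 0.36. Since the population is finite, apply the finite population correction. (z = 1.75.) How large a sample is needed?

Unadjusted: n₀ = 1.75² × 0.36 × 0.64 / 0.075² ≈ 125.44, so n₀ = 126.
Finite population correction with N = 300: n = n₀ / (1 + (n₀−1)/N) = 126 / (1 + 125/300) = 126 / 1.4167 ≈ 88.94.
Rounding up, n = 89.

89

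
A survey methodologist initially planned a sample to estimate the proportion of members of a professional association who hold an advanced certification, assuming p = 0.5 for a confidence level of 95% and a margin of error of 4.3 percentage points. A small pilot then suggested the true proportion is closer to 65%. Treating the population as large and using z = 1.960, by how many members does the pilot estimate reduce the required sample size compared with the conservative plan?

Conservative (p = 0.5): n = 1.960² × 0.25 / 0.043² ≈ 519.42 → 520.
Using p = 0.65: p(1−p) = 0.2275, so n = 1.960² × 0.2275 / 0.043² ≈ 472.67 → 473.
Reduction: 520 − 473 = 47.

47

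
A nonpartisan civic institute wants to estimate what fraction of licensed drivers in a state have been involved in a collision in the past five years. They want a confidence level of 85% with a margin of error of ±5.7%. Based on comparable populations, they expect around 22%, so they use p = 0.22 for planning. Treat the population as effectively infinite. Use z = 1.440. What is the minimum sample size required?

110

With p = 0.22, p(1−p) = 0.1716.
n = z²·p(1−p)/E² = 1.440² × 0.1716 / 0.057² = 2.0736 × 0.1716 / 0.003249 ≈ 109.52.
Rounding up gives n = 110.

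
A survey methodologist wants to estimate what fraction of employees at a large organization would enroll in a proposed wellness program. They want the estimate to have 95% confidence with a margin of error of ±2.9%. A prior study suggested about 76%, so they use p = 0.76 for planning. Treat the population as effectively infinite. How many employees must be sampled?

834

For 95% confidence, z = 1.960.
With p = 0.76, p(1−p) = 0.1824.
n = z²·p(1−p)/E² = 1.960² × 0.1824 / 0.029² = 3.8416 × 0.1824 / 0.000841 ≈ 833.18.
Rounding up gives n = 834.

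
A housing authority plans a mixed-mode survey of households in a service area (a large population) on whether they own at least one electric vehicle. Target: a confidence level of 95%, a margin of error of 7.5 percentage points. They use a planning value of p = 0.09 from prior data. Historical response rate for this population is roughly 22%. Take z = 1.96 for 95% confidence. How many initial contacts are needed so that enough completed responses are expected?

255

Completed interviews needed: n₀ = 1.96² × 0.0819 / 0.075² ≈ 55.93 → 56.
At a 22% response rate, contacts needed = 56 / 0.22 ≈ 254.55 → 255.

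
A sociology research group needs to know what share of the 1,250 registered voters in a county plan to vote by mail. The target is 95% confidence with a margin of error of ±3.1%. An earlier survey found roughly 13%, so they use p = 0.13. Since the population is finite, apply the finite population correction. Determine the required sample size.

333

For 95% confidence, z = 1.960.
Unadjusted: n₀ = 1.960² × 0.13 × 0.87 / 0.031² ≈ 452.12, so n₀ = 453.
Finite population correction with N = 1,250: n = n₀ / (1 + (n₀−1)/N) = 453 / (1 + 452/1250) = 453 / 1.3616 ≈ 332.70.
Rounding up, n = 333.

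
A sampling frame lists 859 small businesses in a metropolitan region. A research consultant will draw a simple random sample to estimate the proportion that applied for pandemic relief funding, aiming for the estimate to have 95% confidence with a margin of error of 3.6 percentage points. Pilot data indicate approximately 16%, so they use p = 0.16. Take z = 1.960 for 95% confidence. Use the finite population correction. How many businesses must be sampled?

273

Unadjusted: n₀ = 1.960² × 0.16 × 0.84 / 0.036² ≈ 398.39, so n₀ = 399.
Finite population correction with N = 859: n = n₀ / (1 + (n₀−1)/N) = 399 / (1 + 398/859) = 399 / 1.4633 ≈ 272.67.
Rounding up, n = 273.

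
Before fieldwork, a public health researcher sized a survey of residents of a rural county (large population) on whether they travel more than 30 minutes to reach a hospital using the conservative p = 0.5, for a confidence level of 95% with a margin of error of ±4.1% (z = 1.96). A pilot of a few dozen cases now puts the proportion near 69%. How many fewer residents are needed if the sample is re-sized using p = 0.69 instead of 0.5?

Conservative (p = 0.5): n = 1.96² × 0.25 / 0.041² ≈ 571.33 → 572.
Using p = 0.69: p(1−p) = 0.2139, so n = 1.96² × 0.2139 / 0.041² ≈ 488.83 → 489.
Reduction: 572 − 489 = 83.

83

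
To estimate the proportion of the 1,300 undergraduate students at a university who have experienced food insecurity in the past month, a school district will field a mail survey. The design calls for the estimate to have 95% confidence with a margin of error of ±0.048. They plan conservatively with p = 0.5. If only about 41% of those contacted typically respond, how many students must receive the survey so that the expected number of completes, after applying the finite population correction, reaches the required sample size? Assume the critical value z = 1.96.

771

Completed interviews needed (unadjusted): n₀ = 1.96² × 0.2500 / 0.048² ≈ 416.84 → 417.
FPC for N = 1,300: n = 417 / (1 + 416/1300) = 417 / 1.3200 ≈ 315.91 → 316.
At a 41% response rate, contacts needed = 316 / 0.41 ≈ 770.73 → 771.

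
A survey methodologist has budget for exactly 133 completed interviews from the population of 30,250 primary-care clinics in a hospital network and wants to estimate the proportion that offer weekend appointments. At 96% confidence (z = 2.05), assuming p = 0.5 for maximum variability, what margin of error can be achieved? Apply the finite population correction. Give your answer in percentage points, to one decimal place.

Finite-population factor: (N−n)/(N−1) = (30250−133)/(30250−1) = 0.9956.
SE(p̂) = √[p(1−p)/n · (N−n)/(N−1)] = √[0.2500/133 × 0.9956] = 0.04326.
E = z × SE = 2.05 × 0.04326 = 0.08868 ≈ 8.9 percentage points.

8.9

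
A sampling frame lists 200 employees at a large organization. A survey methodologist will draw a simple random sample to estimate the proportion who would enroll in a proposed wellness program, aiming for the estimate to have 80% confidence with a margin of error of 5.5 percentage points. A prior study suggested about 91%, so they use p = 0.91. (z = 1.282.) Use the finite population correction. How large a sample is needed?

37

Unadjusted: n₀ = 1.282² × 0.91 × 0.09 / 0.055² ≈ 44.50, so n₀ = 45.
Finite population correction with N = 200: n = n₀ / (1 + (n₀−1)/N) = 45 / (1 + 44/200) = 45 / 1.2200 ≈ 36.89.
Rounding up, n = 37.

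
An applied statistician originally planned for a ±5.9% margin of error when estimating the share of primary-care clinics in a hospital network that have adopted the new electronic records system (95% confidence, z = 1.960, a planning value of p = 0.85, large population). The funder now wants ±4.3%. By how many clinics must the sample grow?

124

At ±5.9%: n = 1.960² × 0.1275 / 0.059² ≈ 140.71 → 141.
At ±4.3%: n = 1.960² × 0.1275 / 0.043² ≈ 264.90 → 265.
Additional respondents: 265 − 141 = 124.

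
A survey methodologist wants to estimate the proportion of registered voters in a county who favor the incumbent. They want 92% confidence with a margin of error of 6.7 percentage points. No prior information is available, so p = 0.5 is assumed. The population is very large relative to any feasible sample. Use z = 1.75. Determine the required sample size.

171

With p = 0.5, p(1−p) = 0.25.
n = z²·p(1−p)/E² = 1.75² × 0.2500 / 0.067² = 3.0625 × 0.2500 / 0.004489 ≈ 170.56.
Rounding up gives n = 171.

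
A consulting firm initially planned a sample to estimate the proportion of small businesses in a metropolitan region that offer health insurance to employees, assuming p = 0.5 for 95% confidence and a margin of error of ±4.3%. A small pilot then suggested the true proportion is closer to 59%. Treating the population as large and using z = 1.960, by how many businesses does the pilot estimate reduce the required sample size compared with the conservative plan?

Conservative (p = 0.5): n = 1.960² × 0.25 / 0.043² ≈ 519.42 → 520.
Using p = 0.59: p(1−p) = 0.2419, so n = 1.960² × 0.2419 / 0.043² ≈ 502.59 → 503.
Reduction: 520 − 503 = 17.

17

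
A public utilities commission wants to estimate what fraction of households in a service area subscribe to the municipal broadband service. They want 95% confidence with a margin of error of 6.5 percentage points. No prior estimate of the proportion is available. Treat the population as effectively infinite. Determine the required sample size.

For 95% confidence, z = 1.96.
With no prior estimate, use p = 0.5, giving p(1−p) = 0.25.
n = z²·p(1−p)/E² = 1.96² × 0.2500 / 0.065² = 3.8416 × 0.2500 / 0.004225 ≈ 227.31.
Rounding up gives n = 228.

228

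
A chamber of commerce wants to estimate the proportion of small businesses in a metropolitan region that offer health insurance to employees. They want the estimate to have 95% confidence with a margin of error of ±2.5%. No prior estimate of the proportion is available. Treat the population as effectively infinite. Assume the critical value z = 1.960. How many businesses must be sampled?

With no prior estimate, use p = 0.5, giving p(1−p) = 0.25.
n = z²·p(1−p)/E² = 1.960² × 0.2500 / 0.025² = 3.8416 × 0.2500 / 0.000625 ≈ 1536.64.
Rounding up gives n = 1537.

1537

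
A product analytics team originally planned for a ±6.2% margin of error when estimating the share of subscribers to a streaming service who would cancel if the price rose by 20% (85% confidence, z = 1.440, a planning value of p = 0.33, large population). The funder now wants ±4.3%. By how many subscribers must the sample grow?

128

At ±6.2%: n = 1.440² × 0.2211 / 0.062² ≈ 119.27 → 120.
At ±4.3%: n = 1.440² × 0.2211 / 0.043² ≈ 247.96 → 248.
Additional respondents: 248 − 120 = 128.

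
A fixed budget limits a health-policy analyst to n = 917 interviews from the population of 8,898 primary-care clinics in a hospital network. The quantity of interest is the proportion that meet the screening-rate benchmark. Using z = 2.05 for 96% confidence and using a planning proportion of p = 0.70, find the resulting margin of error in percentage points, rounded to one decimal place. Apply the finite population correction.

Finite-population factor: (N−n)/(N−1) = (8898−917)/(8898−1) = 0.8970.
SE(p̂) = √[p(1−p)/n · (N−n)/(N−1)] = √[0.2100/917 × 0.8970] = 0.01433.
E = z × SE = 2.05 × 0.01433 = 0.02938 ≈ 2.9 percentage points.

2.9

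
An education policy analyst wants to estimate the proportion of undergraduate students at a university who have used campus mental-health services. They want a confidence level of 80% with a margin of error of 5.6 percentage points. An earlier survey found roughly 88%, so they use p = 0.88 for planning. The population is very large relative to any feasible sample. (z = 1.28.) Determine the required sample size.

56

With p = 0.88, p(1−p) = 0.1056.
n = z²·p(1−p)/E² = 1.28² × 0.1056 / 0.056² = 1.6384 × 0.1056 / 0.003136 ≈ 55.17.
Rounding up gives n = 56.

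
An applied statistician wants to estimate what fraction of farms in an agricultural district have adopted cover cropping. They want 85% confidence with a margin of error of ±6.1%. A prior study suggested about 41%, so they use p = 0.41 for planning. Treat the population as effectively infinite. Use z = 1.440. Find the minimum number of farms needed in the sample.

With p = 0.41, p(1−p) = 0.2419.
n = z²·p(1−p)/E² = 1.440² × 0.2419 / 0.061² = 2.0736 × 0.2419 / 0.003721 ≈ 134.80.
Rounding up gives n = 135.

135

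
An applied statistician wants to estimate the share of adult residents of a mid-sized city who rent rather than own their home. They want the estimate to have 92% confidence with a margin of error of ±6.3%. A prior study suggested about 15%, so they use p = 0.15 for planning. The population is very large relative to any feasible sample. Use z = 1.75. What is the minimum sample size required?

99

With p = 0.15, p(1−p) = 0.1275.
n = z²·p(1−p)/E² = 1.75² × 0.1275 / 0.063² = 3.0625 × 0.1275 / 0.003969 ≈ 98.38.
Rounding up gives n = 99.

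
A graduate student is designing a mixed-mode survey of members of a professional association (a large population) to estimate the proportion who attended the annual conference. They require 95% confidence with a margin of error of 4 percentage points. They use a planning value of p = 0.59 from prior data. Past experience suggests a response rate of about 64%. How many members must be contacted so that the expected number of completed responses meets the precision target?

For 95% confidence, z = 1.960.
Completed interviews needed: n₀ = 1.960² × 0.2419 / 0.040² ≈ 580.80 → 581.
At a 64% response rate, contacts needed = 581 / 0.64 ≈ 907.81 → 908.

908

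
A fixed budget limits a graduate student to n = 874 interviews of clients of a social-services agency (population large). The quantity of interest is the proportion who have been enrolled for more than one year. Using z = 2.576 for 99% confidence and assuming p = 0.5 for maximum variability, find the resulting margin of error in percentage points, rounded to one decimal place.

4.4

SE(p̂) = √[p(1−p)/n] = √[0.2500/874] = 0.01691.
E = z × SE = 2.576 × 0.01691 = 0.04357, or 4.4 percentage points.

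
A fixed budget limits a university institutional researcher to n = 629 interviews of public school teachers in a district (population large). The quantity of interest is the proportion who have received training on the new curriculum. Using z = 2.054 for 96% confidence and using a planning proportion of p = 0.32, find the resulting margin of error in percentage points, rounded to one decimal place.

SE(p̂) = √[p(1−p)/n] = √[0.2176/629] = 0.01860.
E = z × SE = 2.054 × 0.01860 = 0.03820, or 3.8 percentage points.

3.8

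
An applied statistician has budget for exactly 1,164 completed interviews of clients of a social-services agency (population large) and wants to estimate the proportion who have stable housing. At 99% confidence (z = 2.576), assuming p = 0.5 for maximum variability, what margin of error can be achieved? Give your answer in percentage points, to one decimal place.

SE(p̂) = √[p(1−p)/n] = √[0.2500/1164] = 0.01466.
E = z × SE = 2.576 × 0.01466 = 0.03775, or 3.8 percentage points.

3.8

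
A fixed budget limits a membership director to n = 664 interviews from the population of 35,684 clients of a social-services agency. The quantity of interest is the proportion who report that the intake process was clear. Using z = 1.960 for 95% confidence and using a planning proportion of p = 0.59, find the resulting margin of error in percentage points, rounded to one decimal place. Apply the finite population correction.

Finite-population factor: (N−n)/(N−1) = (35684−664)/(35684−1) = 0.9814.
SE(p̂) = √[p(1−p)/n · (N−n)/(N−1)] = √[0.2419/664 × 0.9814] = 0.01891.
E = z × SE = 1.960 × 0.01891 = 0.03706 ≈ 3.7 percentage points.

3.7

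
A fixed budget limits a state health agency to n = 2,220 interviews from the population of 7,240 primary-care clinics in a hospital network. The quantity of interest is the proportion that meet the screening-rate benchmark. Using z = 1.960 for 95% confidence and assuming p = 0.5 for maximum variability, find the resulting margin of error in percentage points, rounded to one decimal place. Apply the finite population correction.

1.7

Finite-population factor: (N−n)/(N−1) = (7240−2220)/(7240−1) = 0.6935.
SE(p̂) = √[p(1−p)/n · (N−n)/(N−1)] = √[0.2500/2220 × 0.6935] = 0.00884.
E = z × SE = 1.960 × 0.00884 = 0.01732 ≈ 1.7 percentage points.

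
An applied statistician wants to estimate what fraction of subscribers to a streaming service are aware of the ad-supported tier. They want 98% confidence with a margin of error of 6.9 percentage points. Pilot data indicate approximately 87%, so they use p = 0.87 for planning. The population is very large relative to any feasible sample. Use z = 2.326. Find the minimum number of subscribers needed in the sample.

With p = 0.87, p(1−p) = 0.1131.
n = z²·p(1−p)/E² = 2.326² × 0.1131 / 0.069² = 5.4103 × 0.1131 / 0.004761 ≈ 128.52.
Rounding up gives n = 129.

129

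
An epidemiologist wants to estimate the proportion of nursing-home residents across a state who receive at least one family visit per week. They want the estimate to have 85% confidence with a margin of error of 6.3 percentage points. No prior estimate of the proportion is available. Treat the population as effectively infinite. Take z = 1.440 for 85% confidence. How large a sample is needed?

131

With no prior estimate, use p = 0.5, giving p(1−p) = 0.25.
n = z²·p(1−p)/E² = 1.440² × 0.2500 / 0.063² = 2.0736 × 0.2500 / 0.003969 ≈ 130.61.
Rounding up gives n = 131.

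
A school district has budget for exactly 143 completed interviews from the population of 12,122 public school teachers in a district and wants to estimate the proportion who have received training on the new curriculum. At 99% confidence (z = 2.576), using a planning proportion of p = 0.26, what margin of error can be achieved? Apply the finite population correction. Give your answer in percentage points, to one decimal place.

Finite-population factor: (N−n)/(N−1) = (12122−143)/(12122−1) = 0.9883.
SE(p̂) = √[p(1−p)/n · (N−n)/(N−1)] = √[0.1924/143 × 0.9883] = 0.03646.
E = z × SE = 2.576 × 0.03646 = 0.09393 ≈ 9.4 percentage points.

9.4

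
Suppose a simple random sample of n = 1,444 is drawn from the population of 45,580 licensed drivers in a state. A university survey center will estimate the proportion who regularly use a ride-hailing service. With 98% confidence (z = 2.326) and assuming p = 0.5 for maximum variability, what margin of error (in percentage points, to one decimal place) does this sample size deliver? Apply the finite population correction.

3.0

Finite-population factor: (N−n)/(N−1) = (45580−1444)/(45580−1) = 0.9683.
SE(p̂) = √[p(1−p)/n · (N−n)/(N−1)] = √[0.2500/1444 × 0.9683] = 0.01295.
E = z × SE = 2.326 × 0.01295 = 0.03012 ≈ 3.0 percentage points.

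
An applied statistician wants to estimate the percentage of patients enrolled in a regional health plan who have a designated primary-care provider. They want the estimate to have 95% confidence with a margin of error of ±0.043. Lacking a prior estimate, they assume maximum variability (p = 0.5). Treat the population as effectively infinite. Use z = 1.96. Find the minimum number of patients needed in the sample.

With p = 0.5, p(1−p) = 0.25.
n = z²·p(1−p)/E² = 1.96² × 0.2500 / 0.043² = 3.8416 × 0.2500 / 0.001849 ≈ 519.42.
Rounding up gives n = 520.

520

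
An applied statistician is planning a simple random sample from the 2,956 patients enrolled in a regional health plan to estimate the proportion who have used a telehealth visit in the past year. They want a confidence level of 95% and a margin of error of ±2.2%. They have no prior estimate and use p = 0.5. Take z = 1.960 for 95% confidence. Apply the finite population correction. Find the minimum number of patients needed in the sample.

1188

Unadjusted: n₀ = 1.960² × 0.50 × 0.50 / 0.022² ≈ 1984.30, so n₀ = 1985.
Finite population correction with N = 2,956: n = n₀ / (1 + (n₀−1)/N) = 1985 / (1 + 1984/2956) = 1985 / 1.6712 ≈ 1187.79.
Rounding up, n = 1188.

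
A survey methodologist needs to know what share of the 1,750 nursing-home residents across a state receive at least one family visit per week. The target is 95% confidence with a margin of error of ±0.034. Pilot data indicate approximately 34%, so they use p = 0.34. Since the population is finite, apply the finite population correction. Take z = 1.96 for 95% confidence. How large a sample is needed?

Unadjusted: n₀ = 1.96² × 0.34 × 0.66 / 0.034² ≈ 745.72, so n₀ = 746.
Finite population correction with N = 1,750: n = n₀ / (1 + (n₀−1)/N) = 746 / (1 + 745/1750) = 746 / 1.4257 ≈ 523.25.
Rounding up, n = 524.

524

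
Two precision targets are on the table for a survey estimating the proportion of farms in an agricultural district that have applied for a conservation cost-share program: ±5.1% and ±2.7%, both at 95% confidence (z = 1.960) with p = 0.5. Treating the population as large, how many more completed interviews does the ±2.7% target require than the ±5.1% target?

948

At ±5.1%: n = 1.960² × 0.2500 / 0.051² ≈ 369.24 → 370.
At ±2.7%: n = 1.960² × 0.2500 / 0.027² ≈ 1317.42 → 1318.
Additional respondents: 1318 − 370 = 948.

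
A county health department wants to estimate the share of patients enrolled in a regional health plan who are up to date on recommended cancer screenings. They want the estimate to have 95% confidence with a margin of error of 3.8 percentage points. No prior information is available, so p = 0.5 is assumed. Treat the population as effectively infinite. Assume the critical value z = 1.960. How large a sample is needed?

With p = 0.5, p(1−p) = 0.25.
n = z²·p(1−p)/E² = 1.960² × 0.2500 / 0.038² = 3.8416 × 0.2500 / 0.001444 ≈ 665.10.
Rounding up gives n = 666.

666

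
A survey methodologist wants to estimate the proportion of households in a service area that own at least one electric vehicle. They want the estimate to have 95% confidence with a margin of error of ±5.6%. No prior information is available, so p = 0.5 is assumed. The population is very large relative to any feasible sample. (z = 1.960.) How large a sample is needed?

307

With p = 0.5, p(1−p) = 0.25.
n = z²·p(1−p)/E² = 1.960² × 0.2500 / 0.056² = 3.8416 × 0.2500 / 0.003136 ≈ 306.25.
Rounding up gives n = 307.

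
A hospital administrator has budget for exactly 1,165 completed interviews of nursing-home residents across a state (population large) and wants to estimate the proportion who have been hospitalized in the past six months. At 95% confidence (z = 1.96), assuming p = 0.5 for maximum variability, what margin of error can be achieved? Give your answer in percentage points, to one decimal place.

2.9

SE(p̂) = √[p(1−p)/n] = √[0.2500/1165] = 0.01465.
E = z × SE = 1.96 × 0.01465 = 0.02871, or 2.9 percentage points.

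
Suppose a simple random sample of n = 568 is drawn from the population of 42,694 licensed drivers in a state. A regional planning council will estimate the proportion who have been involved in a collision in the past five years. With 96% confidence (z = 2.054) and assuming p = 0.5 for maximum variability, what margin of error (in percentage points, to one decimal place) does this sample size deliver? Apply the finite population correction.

Finite-population factor: (N−n)/(N−1) = (42694−568)/(42694−1) = 0.9867.
SE(p̂) = √[p(1−p)/n · (N−n)/(N−1)] = √[0.2500/568 × 0.9867] = 0.02084.
E = z × SE = 2.054 × 0.02084 = 0.04280 ≈ 4.3 percentage points.

4.3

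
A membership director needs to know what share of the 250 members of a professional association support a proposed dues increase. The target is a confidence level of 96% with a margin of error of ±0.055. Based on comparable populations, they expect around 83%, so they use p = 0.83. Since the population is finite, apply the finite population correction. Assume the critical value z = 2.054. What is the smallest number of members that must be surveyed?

111

Unadjusted: n₀ = 2.054² × 0.83 × 0.17 / 0.055² ≈ 196.79, so n₀ = 197.
Finite population correction with N = 250: n = n₀ / (1 + (n₀−1)/N) = 197 / (1 + 196/250) = 197 / 1.7840 ≈ 110.43.
Rounding up, n = 111.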